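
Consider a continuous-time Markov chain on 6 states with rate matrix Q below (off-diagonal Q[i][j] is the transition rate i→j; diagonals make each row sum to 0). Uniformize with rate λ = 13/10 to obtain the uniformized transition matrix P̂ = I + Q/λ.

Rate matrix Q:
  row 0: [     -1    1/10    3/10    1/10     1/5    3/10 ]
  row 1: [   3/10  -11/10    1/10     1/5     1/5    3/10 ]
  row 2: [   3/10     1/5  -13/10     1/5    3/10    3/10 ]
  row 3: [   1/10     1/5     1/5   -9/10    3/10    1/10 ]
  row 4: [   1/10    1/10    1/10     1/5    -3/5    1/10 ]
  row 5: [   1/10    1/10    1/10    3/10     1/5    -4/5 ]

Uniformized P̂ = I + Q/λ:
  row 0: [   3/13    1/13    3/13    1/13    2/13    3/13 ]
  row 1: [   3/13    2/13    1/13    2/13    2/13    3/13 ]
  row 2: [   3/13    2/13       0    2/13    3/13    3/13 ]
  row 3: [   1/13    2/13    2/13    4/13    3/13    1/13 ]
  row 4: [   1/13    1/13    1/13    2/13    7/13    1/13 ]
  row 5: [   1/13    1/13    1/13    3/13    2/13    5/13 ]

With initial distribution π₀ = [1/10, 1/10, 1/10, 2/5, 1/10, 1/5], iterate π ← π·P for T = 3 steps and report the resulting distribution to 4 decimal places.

π = [0.1306, 0.1084, 0.1041, 0.1879, 0.2800, 0.1889]

t=0: π = [0.1000, 0.1000, 0.1000, 0.4000, 0.1000, 0.2000]
t=1: π = [0.1231, 0.1231, 0.1154, 0.2231, 0.2308, 0.1846]
t=2: π = [0.1325, 0.1124, 0.1041, 0.1929, 0.2686, 0.1893]
t=3: π = [0.1306, 0.1084, 0.1041, 0.1879, 0.2800, 0.1889]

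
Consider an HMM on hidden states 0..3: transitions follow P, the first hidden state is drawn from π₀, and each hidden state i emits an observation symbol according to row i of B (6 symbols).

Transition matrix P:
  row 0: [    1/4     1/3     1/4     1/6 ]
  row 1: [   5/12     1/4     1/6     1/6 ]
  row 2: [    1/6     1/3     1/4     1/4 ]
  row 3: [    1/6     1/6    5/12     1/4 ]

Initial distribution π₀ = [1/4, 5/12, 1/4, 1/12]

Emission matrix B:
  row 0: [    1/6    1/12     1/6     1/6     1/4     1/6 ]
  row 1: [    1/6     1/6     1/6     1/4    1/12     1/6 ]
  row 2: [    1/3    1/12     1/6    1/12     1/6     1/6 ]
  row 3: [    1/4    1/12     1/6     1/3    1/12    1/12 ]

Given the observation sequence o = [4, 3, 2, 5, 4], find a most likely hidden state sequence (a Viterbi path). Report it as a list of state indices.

t=0: δ = [6.250e-02, 3.472e-02, 4.167e-02, 6.944e-03]  (obs o_0=4)
t=1: δ = [2.604e-03, 5.208e-03, 1.302e-03, 3.472e-03]  ψ = [0, 0, 0, 0]  (obs o_1=3)
t=2: δ = [3.617e-04, 2.170e-04, 2.411e-04, 1.447e-04]  ψ = [1, 1, 3, 1]  (obs o_2=2)
t=3: δ = [1.507e-05, 2.009e-05, 1.507e-05, 5.023e-06]  ψ = [0, 0, 0, 0]  (obs o_3=5)
t=4: δ = [2.093e-06, 4.186e-07, 6.279e-07, 3.140e-07]  ψ = [1, 0, 0, 2]  (obs o_4=4)
backtrack: best end state = 0; path = [0, 1, 0, 1, 0]

path = [0, 1, 0, 1, 0]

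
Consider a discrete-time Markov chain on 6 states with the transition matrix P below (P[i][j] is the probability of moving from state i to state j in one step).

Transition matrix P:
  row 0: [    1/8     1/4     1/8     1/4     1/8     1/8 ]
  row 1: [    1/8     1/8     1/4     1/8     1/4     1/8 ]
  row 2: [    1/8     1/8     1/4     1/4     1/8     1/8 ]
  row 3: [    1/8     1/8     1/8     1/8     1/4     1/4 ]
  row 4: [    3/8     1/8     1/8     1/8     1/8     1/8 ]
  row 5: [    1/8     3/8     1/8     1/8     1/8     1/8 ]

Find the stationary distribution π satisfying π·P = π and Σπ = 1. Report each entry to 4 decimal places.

π = [0.1672, 0.1824, 0.1689, 0.1670, 0.1687, 0.1459]

Balance equations π_j = Σ_i π_i·P[i][j]:
  π_0 = 1/8·π_0 + 1/8·π_1 + 1/8·π_2 + 1/8·π_3 + 3/8·π_4 + 1/8·π_5
  π_1 = 1/4·π_0 + 1/8·π_1 + 1/8·π_2 + 1/8·π_3 + 1/8·π_4 + 3/8·π_5
  π_2 = 1/8·π_0 + 1/4·π_1 + 1/4·π_2 + 1/8·π_3 + 1/8·π_4 + 1/8·π_5
  π_3 = 1/4·π_0 + 1/8·π_1 + 1/4·π_2 + 1/8·π_3 + 1/8·π_4 + 1/8·π_5
  π_4 = 1/8·π_0 + 1/4·π_1 + 1/8·π_2 + 1/4·π_3 + 1/8·π_4 + 1/8·π_5
  normalize: π_0 + π_1 + π_2 + π_3 + π_4 + π_5 = 1
Solving the linear system gives exactly π = [1056/6317, 1152/6317, 1067/6317, 1055/6317, 2131/12634, 1843/12634].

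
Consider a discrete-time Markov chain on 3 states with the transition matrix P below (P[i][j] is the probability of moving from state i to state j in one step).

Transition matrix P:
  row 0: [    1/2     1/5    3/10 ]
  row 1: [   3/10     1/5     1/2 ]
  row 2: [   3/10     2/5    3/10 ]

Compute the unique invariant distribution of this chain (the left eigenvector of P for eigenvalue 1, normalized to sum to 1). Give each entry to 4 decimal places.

π = [0.3750, 0.2708, 0.3542]

Balance equations π_j = Σ_i π_i·P[i][j]:
  π_0 = 1/2·π_0 + 3/10·π_1 + 3/10·π_2
  π_1 = 1/5·π_0 + 1/5·π_1 + 2/5·π_2
  normalize: π_0 + π_1 + π_2 = 1
Solving the linear system gives exactly π = [3/8, 13/48, 17/48].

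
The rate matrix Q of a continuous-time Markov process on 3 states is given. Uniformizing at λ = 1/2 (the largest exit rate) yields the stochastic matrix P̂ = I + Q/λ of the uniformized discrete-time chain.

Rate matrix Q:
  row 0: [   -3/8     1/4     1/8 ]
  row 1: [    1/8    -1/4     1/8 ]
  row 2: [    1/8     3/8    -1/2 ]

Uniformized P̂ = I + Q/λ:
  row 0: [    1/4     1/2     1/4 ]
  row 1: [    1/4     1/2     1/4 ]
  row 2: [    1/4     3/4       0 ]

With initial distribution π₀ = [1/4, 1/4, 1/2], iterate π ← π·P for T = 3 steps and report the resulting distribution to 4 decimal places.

π = [0.2500, 0.5547, 0.1953]

t=0: π = [0.2500, 0.2500, 0.5000]
t=1: π = [0.2500, 0.6250, 0.1250]
t=2: π = [0.2500, 0.5313, 0.2188]
t=3: π = [0.2500, 0.5547, 0.1953]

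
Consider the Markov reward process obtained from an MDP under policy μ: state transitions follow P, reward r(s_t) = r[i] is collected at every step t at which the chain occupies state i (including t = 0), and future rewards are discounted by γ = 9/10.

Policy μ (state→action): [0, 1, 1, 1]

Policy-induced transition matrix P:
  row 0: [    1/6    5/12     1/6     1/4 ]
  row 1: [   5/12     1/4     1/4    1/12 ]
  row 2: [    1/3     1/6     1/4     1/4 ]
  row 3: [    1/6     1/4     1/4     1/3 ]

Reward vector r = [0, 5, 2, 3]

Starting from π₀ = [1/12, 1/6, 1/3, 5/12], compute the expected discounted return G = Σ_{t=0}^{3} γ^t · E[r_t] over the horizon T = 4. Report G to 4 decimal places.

G = 8.8108

t=0: π = [0.0833, 0.1667, 0.3333, 0.4167], E[r] = 2.7500, γ^t·E[r] = 2.750000, running G = 2.750000
t=1: π = [0.2639, 0.2361, 0.2431, 0.2569], E[r] = 2.4375, γ^t·E[r] = 2.193750, running G = 4.943750
t=2: π = [0.2662, 0.2737, 0.2280, 0.2321], E[r] = 2.5208, γ^t·E[r] = 2.041875, running G = 6.985625
t=3: π = [0.2731, 0.2754, 0.2278, 0.2237], E[r] = 2.5036, γ^t·E[r] = 1.825137, running G = 8.810762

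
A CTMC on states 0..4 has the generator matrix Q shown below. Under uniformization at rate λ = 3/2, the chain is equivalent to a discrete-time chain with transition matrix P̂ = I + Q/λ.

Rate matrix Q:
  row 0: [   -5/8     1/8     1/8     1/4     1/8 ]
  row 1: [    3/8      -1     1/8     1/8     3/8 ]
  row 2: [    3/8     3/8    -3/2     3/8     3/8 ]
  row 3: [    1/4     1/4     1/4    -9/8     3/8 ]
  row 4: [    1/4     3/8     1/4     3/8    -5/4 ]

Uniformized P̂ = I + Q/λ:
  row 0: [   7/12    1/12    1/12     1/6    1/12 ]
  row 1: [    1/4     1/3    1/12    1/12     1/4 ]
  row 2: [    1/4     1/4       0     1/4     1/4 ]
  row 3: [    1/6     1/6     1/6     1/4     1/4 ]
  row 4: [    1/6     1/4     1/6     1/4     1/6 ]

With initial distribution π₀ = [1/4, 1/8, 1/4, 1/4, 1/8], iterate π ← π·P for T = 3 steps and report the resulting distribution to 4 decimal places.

π = [0.3244, 0.1978, 0.1055, 0.1905, 0.1819]

t=0: π = [0.2500, 0.1250, 0.2500, 0.2500, 0.1250]
t=1: π = [0.3021, 0.1979, 0.0938, 0.2083, 0.1979]
t=2: π = [0.3168, 0.1988, 0.1094, 0.1918, 0.1832]
t=3: π = [0.3244, 0.1978, 0.1055, 0.1905, 0.1819]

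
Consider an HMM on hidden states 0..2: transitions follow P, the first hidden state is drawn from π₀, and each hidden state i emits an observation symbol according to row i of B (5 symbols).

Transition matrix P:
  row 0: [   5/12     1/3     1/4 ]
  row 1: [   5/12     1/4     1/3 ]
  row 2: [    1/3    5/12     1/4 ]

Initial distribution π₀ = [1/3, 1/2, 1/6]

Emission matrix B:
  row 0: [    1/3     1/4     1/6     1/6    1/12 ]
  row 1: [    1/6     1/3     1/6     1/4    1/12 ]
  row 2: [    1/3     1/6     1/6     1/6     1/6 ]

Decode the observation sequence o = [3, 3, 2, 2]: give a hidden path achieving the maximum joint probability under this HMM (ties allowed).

t=0: δ = [5.556e-02, 1.250e-01, 2.778e-02]  (obs o_0=3)
t=1: δ = [8.681e-03, 7.812e-03, 6.944e-03]  ψ = [1, 1, 1]  (obs o_1=3)
t=2: δ = [6.028e-04, 4.823e-04, 4.340e-04]  ψ = [0, 0, 1]  (obs o_2=2)
t=3: δ = [4.186e-05, 3.349e-05, 2.679e-05]  ψ = [0, 0, 1]  (obs o_3=2)
backtrack: best end state = 0; path = [1, 0, 0, 0]

path = [1, 0, 0, 0]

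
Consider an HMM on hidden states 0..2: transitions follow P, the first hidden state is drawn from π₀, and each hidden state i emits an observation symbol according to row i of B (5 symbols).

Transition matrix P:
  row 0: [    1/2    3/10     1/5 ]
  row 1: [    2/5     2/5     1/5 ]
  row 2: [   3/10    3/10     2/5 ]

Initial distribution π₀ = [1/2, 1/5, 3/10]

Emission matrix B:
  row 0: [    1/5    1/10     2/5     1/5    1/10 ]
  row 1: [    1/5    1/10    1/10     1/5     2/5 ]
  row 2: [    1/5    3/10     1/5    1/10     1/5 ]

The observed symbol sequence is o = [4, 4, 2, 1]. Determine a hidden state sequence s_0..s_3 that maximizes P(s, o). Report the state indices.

path = [1, 1, 0, 2]

t=0: δ = [5.000e-02, 8.000e-02, 6.000e-02]  (obs o_0=4)
t=1: δ = [3.200e-03, 1.280e-02, 4.800e-03]  ψ = [1, 1, 2]  (obs o_1=4)
t=2: δ = [2.048e-03, 5.120e-04, 5.120e-04]  ψ = [1, 1, 1]  (obs o_2=2)
t=3: δ = [1.024e-04, 6.144e-05, 1.229e-04]  ψ = [0, 0, 0]  (obs o_3=1)
backtrack: best end state = 2; path = [1, 1, 0, 2]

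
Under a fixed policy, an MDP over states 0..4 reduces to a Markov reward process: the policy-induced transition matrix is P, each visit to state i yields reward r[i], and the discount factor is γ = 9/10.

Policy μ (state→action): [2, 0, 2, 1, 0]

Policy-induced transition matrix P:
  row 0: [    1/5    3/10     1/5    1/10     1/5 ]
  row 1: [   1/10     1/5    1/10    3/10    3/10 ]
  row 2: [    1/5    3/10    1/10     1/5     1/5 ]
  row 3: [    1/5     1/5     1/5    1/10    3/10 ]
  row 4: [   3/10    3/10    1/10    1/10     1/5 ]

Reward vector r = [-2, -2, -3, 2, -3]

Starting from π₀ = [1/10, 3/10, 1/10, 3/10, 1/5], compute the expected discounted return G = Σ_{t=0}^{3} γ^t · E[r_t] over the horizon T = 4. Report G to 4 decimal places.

t=0: π = [0.1000, 0.3000, 0.1000, 0.3000, 0.2000], E[r] = -1.1000, γ^t·E[r] = -1.100000, running G = -1.100000
t=1: π = [0.1900, 0.2400, 0.1400, 0.1700, 0.2600], E[r] = -1.7200, γ^t·E[r] = -1.548000, running G = -2.648000
t=2: π = [0.2020, 0.2590, 0.1360, 0.1620, 0.2410], E[r] = -1.7290, γ^t·E[r] = -1.400490, running G = -4.048490
t=3: π = [0.1982, 0.2579, 0.1364, 0.1654, 0.2421], E[r] = -1.7169, γ^t·E[r] = -1.251620, running G = -5.300110

G = -5.3001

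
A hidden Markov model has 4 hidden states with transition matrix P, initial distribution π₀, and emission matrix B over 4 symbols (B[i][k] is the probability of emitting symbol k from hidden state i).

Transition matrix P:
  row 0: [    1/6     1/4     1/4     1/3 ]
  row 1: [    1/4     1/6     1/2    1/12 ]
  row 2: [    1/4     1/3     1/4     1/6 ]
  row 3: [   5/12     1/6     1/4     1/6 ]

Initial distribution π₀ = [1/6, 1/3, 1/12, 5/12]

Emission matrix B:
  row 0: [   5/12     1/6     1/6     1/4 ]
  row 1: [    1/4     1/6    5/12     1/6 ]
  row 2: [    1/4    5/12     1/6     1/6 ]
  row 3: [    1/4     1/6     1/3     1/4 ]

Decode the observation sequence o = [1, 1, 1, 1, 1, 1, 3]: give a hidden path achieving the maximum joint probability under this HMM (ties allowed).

path = [1, 2, 1, 2, 1, 2, 0]

t=0: δ = [2.778e-02, 5.556e-02, 3.472e-02, 6.944e-02]  (obs o_0=1)
t=1: δ = [4.823e-03, 1.929e-03, 1.157e-02, 1.929e-03]  ψ = [3, 2, 1, 3]  (obs o_1=1)
t=2: δ = [4.823e-04, 6.430e-04, 1.206e-03, 3.215e-04]  ψ = [2, 2, 2, 2]  (obs o_2=1)
t=3: δ = [5.023e-05, 6.698e-05, 1.340e-04, 3.349e-05]  ψ = [2, 2, 1, 2]  (obs o_3=1)
t=4: δ = [5.582e-06, 7.442e-06, 1.395e-05, 3.721e-06]  ψ = [2, 2, 1, 2]  (obs o_4=1)
t=5: δ = [5.814e-07, 7.752e-07, 1.550e-06, 3.876e-07]  ψ = [2, 2, 1, 2]  (obs o_5=1)
t=6: δ = [9.690e-08, 8.614e-08, 6.460e-08, 6.460e-08]  ψ = [2, 2, 1, 2]  (obs o_6=3)
backtrack: best end state = 0; path = [1, 2, 1, 2, 1, 2, 0]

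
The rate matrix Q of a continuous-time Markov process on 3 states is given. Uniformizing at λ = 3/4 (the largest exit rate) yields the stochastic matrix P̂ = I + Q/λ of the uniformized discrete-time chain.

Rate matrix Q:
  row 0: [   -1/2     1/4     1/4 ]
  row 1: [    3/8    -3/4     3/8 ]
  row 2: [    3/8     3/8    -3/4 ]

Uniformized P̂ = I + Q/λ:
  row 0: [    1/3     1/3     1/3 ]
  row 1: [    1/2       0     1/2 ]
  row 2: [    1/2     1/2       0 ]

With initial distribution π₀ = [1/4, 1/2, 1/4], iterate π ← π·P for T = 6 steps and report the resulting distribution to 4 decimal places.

t=0: π = [0.2500, 0.5000, 0.2500]
t=1: π = [0.4583, 0.2083, 0.3333]
t=2: π = [0.4236, 0.3194, 0.2569]
t=3: π = [0.4294, 0.2697, 0.3009]
t=4: π = [0.4284, 0.2936, 0.2780]
t=5: π = [0.4286, 0.2818, 0.2896]
t=6: π = [0.4286, 0.2877, 0.2838]

π = [0.4286, 0.2877, 0.2838]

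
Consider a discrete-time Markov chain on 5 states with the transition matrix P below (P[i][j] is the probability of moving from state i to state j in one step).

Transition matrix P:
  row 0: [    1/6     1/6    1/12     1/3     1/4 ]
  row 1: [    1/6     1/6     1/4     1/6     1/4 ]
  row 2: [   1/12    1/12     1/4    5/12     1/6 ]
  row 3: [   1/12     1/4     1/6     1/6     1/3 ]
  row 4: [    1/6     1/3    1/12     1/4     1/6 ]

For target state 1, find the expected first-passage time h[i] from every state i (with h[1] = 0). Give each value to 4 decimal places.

First-step conditioning: h[1] = 0; for i ≠ 1, h[i] = 1 + Σ_k P[i][k]·h[k].
  h[0] = 1 + 1/6·h[0] + 1/12·h[2] + 1/3·h[3] + 1/4·h[4]
  h[2] = 1 + 1/12·h[0] + 1/4·h[2] + 5/12·h[3] + 1/6·h[4]
  h[3] = 1 + 1/12·h[0] + 1/6·h[2] + 1/6·h[3] + 1/3·h[4]
  h[4] = 1 + 1/6·h[0] + 1/12·h[2] + 1/4·h[3] + 1/6·h[4]
Solving the 4×4 linear system over states ≠ 1 gives exactly h = [1362/299, 0, 6033/1196, 5043/1196, 357/92] (h[1] = 0 is the target).

h = [4.5552, 0.0000, 5.0443, 4.2166, 3.8804]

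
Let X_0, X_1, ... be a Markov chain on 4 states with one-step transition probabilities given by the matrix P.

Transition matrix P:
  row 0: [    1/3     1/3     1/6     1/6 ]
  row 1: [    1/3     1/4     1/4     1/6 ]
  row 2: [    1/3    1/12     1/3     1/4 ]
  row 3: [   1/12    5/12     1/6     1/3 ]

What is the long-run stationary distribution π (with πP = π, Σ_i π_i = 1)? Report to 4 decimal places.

Balance equations π_j = Σ_i π_i·P[i][j]:
  π_0 = 1/3·π_0 + 1/3·π_1 + 1/3·π_2 + 1/12·π_3
  π_1 = 1/3·π_0 + 1/4·π_1 + 1/12·π_2 + 5/12·π_3
  π_2 = 1/6·π_0 + 1/4·π_1 + 1/3·π_2 + 1/6·π_3
  normalize: π_0 + π_1 + π_2 + π_3 = 1
Solving the linear system gives exactly π = [123/443, 362/1329, 302/1329, 296/1329].

π = [0.2777, 0.2724, 0.2272, 0.2227]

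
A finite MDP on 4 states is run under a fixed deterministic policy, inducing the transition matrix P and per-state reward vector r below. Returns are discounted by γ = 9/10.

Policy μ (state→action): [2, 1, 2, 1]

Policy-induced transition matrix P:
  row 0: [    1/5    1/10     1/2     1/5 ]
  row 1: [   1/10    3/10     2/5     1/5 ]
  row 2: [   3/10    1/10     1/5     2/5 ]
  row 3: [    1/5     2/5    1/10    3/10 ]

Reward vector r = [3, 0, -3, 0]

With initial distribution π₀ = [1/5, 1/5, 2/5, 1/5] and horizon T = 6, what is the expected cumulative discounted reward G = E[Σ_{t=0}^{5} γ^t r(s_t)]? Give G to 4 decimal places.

t=0: π = [0.2000, 0.2000, 0.4000, 0.2000], E[r] = -0.6000, γ^t·E[r] = -0.600000, running G = -0.600000
t=1: π = [0.2200, 0.2000, 0.2800, 0.3000], E[r] = -0.1800, γ^t·E[r] = -0.162000, running G = -0.762000
t=2: π = [0.2080, 0.2300, 0.2760, 0.2860], E[r] = -0.2040, γ^t·E[r] = -0.165240, running G = -0.927240
t=3: π = [0.2046, 0.2318, 0.2798, 0.2838], E[r] = -0.2256, γ^t·E[r] = -0.164462, running G = -1.091702
t=4: π = [0.2048, 0.2315, 0.2794, 0.2843], E[r] = -0.2237, γ^t·E[r] = -0.146756, running G = -1.238459
t=5: π = [0.2048, 0.2316, 0.2793, 0.2843], E[r] = -0.2236, γ^t·E[r] = -0.132010, running G = -1.370469

G = -1.3705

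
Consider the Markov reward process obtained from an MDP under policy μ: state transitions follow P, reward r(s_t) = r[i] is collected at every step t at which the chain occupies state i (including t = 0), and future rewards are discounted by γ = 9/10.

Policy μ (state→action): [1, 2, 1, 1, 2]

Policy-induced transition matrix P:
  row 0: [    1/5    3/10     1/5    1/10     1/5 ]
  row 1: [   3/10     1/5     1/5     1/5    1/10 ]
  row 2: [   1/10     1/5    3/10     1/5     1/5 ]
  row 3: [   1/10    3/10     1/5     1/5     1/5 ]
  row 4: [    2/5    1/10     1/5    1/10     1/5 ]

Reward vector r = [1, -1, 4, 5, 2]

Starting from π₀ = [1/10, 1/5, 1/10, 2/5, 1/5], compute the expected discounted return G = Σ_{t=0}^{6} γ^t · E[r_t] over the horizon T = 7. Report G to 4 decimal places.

t=0: π = [0.1000, 0.2000, 0.1000, 0.4000, 0.2000], E[r] = 2.7000, γ^t·E[r] = 2.700000, running G = 2.700000
t=1: π = [0.2100, 0.2300, 0.2100, 0.1700, 0.1800], E[r] = 2.0300, γ^t·E[r] = 1.827000, running G = 4.527000
t=2: π = [0.2210, 0.2200, 0.2210, 0.1610, 0.1770], E[r] = 2.0440, γ^t·E[r] = 1.655640, running G = 6.182640
t=3: π = [0.2192, 0.2205, 0.2221, 0.1602, 0.1780], E[r] = 2.0441, γ^t·E[r] = 1.490149, running G = 7.672789
t=4: π = [0.2194, 0.2201, 0.2222, 0.1603, 0.1780], E[r] = 2.0454, γ^t·E[r] = 1.342000, running G = 9.014789
t=5: π = [0.2194, 0.2202, 0.2222, 0.1603, 0.1780], E[r] = 2.0454, γ^t·E[r] = 1.207759, running G = 10.222548
t=6: π = [0.2194, 0.2202, 0.2222, 0.1603, 0.1780], E[r] = 2.0454, γ^t·E[r] = 1.087002, running G = 11.309550

G = 11.3096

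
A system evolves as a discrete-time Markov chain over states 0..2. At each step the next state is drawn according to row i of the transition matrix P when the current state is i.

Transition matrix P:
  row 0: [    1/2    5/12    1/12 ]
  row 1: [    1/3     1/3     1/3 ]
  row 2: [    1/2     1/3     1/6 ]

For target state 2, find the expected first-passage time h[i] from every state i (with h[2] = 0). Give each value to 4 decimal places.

h = [5.5714, 4.2857, 0.0000]

First-step conditioning: h[2] = 0; for i ≠ 2, h[i] = 1 + Σ_k P[i][k]·h[k].
  h[0] = 1 + 1/2·h[0] + 5/12·h[1]
  h[1] = 1 + 1/3·h[0] + 1/3·h[1]
Solving the 2×2 linear system over states ≠ 2 gives exactly h = [39/7, 30/7, 0] (h[2] = 0 is the target).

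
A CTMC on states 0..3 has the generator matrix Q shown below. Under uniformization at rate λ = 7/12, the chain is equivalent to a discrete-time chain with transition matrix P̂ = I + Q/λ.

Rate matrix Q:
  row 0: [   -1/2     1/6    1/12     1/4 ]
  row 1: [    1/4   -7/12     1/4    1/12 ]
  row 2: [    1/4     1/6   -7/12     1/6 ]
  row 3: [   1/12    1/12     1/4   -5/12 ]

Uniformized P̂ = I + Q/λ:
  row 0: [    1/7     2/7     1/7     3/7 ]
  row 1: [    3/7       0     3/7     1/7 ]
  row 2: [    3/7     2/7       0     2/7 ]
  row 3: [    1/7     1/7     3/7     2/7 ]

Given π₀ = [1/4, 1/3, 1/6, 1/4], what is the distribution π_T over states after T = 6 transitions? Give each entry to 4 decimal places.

t=0: π = [0.2500, 0.3333, 0.1667, 0.2500]
t=1: π = [0.2857, 0.1548, 0.2857, 0.2738]
t=2: π = [0.2687, 0.2024, 0.2245, 0.3044]
t=3: π = [0.2648, 0.1844, 0.2556, 0.2952]
t=4: π = [0.2686, 0.1909, 0.2434, 0.2972]
t=5: π = [0.2669, 0.1887, 0.2475, 0.2968]
t=6: π = [0.2675, 0.1894, 0.2462, 0.2969]

π = [0.2675, 0.1894, 0.2462, 0.2969]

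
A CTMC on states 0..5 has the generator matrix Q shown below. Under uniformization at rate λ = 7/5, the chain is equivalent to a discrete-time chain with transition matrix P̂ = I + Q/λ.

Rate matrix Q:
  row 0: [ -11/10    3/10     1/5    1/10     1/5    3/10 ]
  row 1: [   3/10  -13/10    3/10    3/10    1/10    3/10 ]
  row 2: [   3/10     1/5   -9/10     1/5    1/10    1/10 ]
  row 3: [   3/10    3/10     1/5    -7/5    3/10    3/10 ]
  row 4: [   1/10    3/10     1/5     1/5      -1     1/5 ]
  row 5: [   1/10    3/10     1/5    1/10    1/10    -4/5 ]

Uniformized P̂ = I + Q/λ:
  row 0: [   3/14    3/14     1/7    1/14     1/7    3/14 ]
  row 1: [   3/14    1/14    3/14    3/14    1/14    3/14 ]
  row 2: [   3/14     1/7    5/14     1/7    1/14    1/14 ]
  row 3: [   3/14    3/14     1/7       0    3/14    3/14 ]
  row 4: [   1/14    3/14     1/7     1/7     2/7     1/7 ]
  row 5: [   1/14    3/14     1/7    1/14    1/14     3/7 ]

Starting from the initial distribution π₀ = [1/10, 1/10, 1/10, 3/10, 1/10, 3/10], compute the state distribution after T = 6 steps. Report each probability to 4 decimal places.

t=0: π = [0.1000, 0.1000, 0.1000, 0.3000, 0.1000, 0.3000]
t=1: π = [0.1571, 0.1929, 0.1714, 0.0786, 0.1429, 0.2571]
t=2: π = [0.1571, 0.1745, 0.1934, 0.1158, 0.1245, 0.2347]
t=3: π = [0.1630, 0.1755, 0.1968, 0.1108, 0.1259, 0.2281]
t=4: π = [0.1637, 0.1752, 0.1976, 0.1116, 0.1259, 0.2261]
t=5: π = [0.1640, 0.1752, 0.1977, 0.1116, 0.1260, 0.2255]
t=6: π = [0.1641, 0.1751, 0.1977, 0.1116, 0.1261, 0.2254]

π = [0.1641, 0.1751, 0.1977, 0.1116, 0.1261, 0.2254]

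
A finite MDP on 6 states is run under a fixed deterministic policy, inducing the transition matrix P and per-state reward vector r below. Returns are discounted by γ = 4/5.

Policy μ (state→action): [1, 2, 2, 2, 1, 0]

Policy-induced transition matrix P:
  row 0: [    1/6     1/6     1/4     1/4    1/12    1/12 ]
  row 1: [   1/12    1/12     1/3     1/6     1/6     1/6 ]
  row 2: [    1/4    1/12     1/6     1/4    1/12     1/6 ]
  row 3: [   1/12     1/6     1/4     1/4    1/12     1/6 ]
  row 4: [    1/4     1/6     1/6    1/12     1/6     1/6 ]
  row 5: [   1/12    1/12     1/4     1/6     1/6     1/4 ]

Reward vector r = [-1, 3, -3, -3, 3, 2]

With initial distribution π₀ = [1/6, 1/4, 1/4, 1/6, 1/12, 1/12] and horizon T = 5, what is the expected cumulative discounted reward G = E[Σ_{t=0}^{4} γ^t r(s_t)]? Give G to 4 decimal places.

G = -1.2762

t=0: π = [0.1667, 0.2500, 0.2500, 0.1667, 0.0833, 0.0833], E[r] = -0.2500, γ^t·E[r] = -0.250000, running G = -0.250000
t=1: π = [0.1528, 0.1181, 0.2431, 0.2083, 0.1181, 0.1597], E[r] = -0.4792, γ^t·E[r] = -0.383333, running G = -0.633333
t=2: π = [0.1563, 0.1233, 0.2297, 0.2072, 0.1163, 0.1672], E[r] = -0.4138, γ^t·E[r] = -0.264815, running G = -0.898148
t=3: π = [0.1540, 0.1233, 0.2314, 0.2064, 0.1172, 0.1676], E[r] = -0.4107, γ^t·E[r] = -0.210296, running G = -1.108444
t=4: π = [0.1543, 0.1231, 0.2312, 0.2062, 0.1173, 0.1678], E[r] = -0.4096, γ^t·E[r] = -0.167755, running G = -1.276199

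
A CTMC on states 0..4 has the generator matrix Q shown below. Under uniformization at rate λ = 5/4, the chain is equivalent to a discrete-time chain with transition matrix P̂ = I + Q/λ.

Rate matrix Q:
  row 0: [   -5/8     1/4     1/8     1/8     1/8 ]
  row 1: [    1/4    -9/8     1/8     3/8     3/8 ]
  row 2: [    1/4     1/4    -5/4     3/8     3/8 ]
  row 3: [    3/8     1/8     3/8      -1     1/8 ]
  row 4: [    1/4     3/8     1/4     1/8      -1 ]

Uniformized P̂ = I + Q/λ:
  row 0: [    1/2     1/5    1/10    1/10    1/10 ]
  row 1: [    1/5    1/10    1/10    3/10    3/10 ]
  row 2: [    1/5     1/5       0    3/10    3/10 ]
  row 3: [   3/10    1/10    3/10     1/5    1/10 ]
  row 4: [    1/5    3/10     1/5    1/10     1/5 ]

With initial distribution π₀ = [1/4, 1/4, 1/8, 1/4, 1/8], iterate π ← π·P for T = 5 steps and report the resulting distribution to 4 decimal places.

t=0: π = [0.2500, 0.2500, 0.1250, 0.2500, 0.1250]
t=1: π = [0.3000, 0.1625, 0.1500, 0.2000, 0.1875]
t=2: π = [0.3100, 0.1825, 0.1438, 0.1825, 0.1813]
t=3: π = [0.3113, 0.1816, 0.1403, 0.1835, 0.1834]
t=4: π = [0.3117, 0.1818, 0.1410, 0.1827, 0.1827]
t=5: π = [0.3118, 0.1818, 0.1407, 0.1828, 0.1828]

π = [0.3118, 0.1818, 0.1407, 0.1828, 0.1828]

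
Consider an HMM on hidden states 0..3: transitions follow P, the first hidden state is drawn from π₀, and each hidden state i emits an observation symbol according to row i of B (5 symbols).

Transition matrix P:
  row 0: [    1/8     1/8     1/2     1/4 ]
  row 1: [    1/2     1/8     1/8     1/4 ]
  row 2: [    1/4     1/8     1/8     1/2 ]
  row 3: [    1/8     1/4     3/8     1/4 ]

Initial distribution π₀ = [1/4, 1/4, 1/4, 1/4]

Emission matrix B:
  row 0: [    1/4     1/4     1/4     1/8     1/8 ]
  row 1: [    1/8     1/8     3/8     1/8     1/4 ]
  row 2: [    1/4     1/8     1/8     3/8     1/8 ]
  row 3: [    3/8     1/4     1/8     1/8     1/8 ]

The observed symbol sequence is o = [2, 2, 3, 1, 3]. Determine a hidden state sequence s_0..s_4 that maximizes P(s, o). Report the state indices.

t=0: δ = [6.250e-02, 9.375e-02, 3.125e-02, 3.125e-02]  (obs o_0=2)
t=1: δ = [1.172e-02, 4.395e-03, 3.906e-03, 2.930e-03]  ψ = [1, 1, 0, 1]  (obs o_1=2)
t=2: δ = [2.747e-04, 1.831e-04, 2.197e-03, 3.662e-04]  ψ = [1, 0, 0, 0]  (obs o_2=3)
t=3: δ = [1.373e-04, 3.433e-05, 3.433e-05, 2.747e-04]  ψ = [2, 2, 2, 2]  (obs o_3=1)
t=4: δ = [4.292e-06, 8.583e-06, 3.862e-05, 8.583e-06]  ψ = [3, 3, 3, 3]  (obs o_4=3)
backtrack: best end state = 2; path = [1, 0, 2, 3, 2]

path = [1, 0, 2, 3, 2]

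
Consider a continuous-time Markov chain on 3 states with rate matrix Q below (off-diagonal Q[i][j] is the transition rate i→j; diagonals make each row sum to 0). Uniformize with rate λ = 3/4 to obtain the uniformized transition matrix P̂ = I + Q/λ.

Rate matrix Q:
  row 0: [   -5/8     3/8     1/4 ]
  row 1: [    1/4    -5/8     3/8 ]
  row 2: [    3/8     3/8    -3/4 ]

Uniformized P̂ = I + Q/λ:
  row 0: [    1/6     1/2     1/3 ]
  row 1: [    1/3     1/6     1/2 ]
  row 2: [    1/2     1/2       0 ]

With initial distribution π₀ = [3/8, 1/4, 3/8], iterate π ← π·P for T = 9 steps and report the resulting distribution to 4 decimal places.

t=0: π = [0.3750, 0.2500, 0.3750]
t=1: π = [0.3333, 0.4167, 0.2500]
t=2: π = [0.3194, 0.3611, 0.3194]
t=3: π = [0.3333, 0.3796, 0.2870]
t=4: π = [0.3256, 0.3735, 0.3009]
t=5: π = [0.3292, 0.3755, 0.2953]
t=6: π = [0.3277, 0.3748, 0.2975]
t=7: π = [0.3283, 0.3751, 0.2966]
t=8: π = [0.3281, 0.3750, 0.2970]
t=9: π = [0.3282, 0.3750, 0.2968]

π = [0.3282, 0.3750, 0.2968]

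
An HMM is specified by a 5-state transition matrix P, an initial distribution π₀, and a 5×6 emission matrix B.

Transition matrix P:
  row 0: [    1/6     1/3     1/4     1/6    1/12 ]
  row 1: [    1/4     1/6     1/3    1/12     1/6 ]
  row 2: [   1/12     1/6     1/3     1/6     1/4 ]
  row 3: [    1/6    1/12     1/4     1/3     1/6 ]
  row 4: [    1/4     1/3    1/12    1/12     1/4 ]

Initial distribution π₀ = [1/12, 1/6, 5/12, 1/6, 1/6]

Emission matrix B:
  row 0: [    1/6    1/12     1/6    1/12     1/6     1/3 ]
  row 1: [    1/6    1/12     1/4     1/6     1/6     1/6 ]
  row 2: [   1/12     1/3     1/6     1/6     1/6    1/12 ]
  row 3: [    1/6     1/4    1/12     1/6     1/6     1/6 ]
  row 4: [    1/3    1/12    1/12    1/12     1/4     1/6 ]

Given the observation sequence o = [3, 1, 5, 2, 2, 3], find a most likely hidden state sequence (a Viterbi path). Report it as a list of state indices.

path = [2, 2, 4, 1, 2, 2]

t=0: δ = [6.944e-03, 2.778e-02, 6.944e-02, 2.778e-02, 1.389e-02]  (obs o_0=3)
t=1: δ = [5.787e-04, 9.645e-04, 7.716e-03, 2.894e-03, 1.447e-03]  ψ = [1, 2, 2, 2, 2]  (obs o_1=1)
t=2: δ = [2.143e-04, 2.143e-04, 2.143e-04, 2.143e-04, 3.215e-04]  ψ = [2, 2, 2, 2, 2]  (obs o_2=5)
t=3: δ = [1.340e-05, 2.679e-05, 1.191e-05, 5.954e-06, 6.698e-06]  ψ = [4, 4, 1, 3, 4]  (obs o_3=2)
t=4: δ = [1.116e-06, 1.116e-06, 1.488e-06, 1.861e-07, 3.721e-07]  ψ = [1, 0, 1, 0, 1]  (obs o_4=2)
t=5: δ = [2.326e-08, 6.202e-08, 8.269e-08, 4.135e-08, 3.101e-08]  ψ = [1, 0, 2, 2, 2]  (obs o_5=3)
backtrack: best end state = 2; path = [2, 2, 4, 1, 2, 2]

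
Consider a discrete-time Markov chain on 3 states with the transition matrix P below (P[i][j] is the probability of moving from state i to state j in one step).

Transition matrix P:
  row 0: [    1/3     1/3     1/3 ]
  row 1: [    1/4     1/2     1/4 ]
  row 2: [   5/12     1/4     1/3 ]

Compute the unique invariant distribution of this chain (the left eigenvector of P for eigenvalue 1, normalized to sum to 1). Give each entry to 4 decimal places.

π = [0.3277, 0.3697, 0.3025]

Balance equations π_j = Σ_i π_i·P[i][j]:
  π_0 = 1/3·π_0 + 1/4·π_1 + 5/12·π_2
  π_1 = 1/3·π_0 + 1/2·π_1 + 1/4·π_2
  normalize: π_0 + π_1 + π_2 = 1
Solving the linear system gives exactly π = [39/119, 44/119, 36/119].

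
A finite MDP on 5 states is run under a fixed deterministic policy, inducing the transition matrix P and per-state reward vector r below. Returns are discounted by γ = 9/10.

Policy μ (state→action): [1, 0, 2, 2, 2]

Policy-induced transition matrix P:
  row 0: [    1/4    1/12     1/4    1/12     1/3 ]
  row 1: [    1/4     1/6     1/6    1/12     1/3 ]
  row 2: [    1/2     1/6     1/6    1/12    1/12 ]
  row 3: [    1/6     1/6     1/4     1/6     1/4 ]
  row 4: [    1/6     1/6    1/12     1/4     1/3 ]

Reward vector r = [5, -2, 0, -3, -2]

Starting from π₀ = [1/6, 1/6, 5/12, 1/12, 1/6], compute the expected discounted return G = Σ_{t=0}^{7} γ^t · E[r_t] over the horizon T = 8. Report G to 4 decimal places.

t=0: π = [0.1667, 0.1667, 0.4167, 0.0833, 0.1667], E[r] = -0.0833, γ^t·E[r] = -0.083333, running G = -0.083333
t=1: π = [0.3333, 0.1528, 0.1736, 0.1181, 0.2222], E[r] = 0.5625, γ^t·E[r] = 0.506250, running G = 0.422917
t=2: π = [0.2650, 0.1389, 0.1858, 0.1302, 0.2801], E[r] = 0.0966, γ^t·E[r] = 0.078281, running G = 0.501198
t=3: π = [0.2622, 0.1446, 0.1763, 0.1409, 0.2760], E[r] = 0.0474, γ^t·E[r] = 0.034559, running G = 0.535757
t=4: π = [0.2593, 0.1448, 0.1773, 0.1411, 0.2775], E[r] = 0.0287, γ^t·E[r] = 0.018829, running G = 0.554585
t=5: π = [0.2594, 0.1451, 0.1769, 0.1413, 0.2773], E[r] = 0.0285, γ^t·E[r] = 0.016816, running G = 0.571401
t=6: π = [0.2593, 0.1450, 0.1770, 0.1413, 0.2773], E[r] = 0.0280, γ^t·E[r] = 0.014877, running G = 0.586279
t=7: π = [0.2594, 0.1451, 0.1769, 0.1413, 0.2773], E[r] = 0.0280, γ^t·E[r] = 0.013404, running G = 0.599682

G = 0.5997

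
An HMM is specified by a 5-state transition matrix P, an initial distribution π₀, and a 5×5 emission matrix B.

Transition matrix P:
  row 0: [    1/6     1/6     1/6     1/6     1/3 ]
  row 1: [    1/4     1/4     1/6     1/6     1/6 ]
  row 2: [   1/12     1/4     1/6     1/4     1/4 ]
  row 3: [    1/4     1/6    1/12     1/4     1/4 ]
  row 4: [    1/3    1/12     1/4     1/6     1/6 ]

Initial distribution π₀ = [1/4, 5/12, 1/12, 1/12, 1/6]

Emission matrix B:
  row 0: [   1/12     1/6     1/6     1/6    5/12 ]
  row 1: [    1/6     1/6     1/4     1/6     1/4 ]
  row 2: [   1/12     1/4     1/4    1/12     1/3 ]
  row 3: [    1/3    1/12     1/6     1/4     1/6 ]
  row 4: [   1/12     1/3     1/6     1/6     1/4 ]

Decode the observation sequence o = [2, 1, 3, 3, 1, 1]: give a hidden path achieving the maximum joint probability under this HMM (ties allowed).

path = [1, 4, 0, 4, 0, 4]

t=0: δ = [4.167e-02, 1.042e-01, 2.083e-02, 1.389e-02, 2.778e-02]  (obs o_0=2)
t=1: δ = [4.340e-03, 4.340e-03, 4.340e-03, 1.447e-03, 5.787e-03]  ψ = [1, 1, 1, 1, 1]  (obs o_1=1)
t=2: δ = [3.215e-04, 1.808e-04, 1.206e-04, 2.713e-04, 2.411e-04]  ψ = [4, 1, 4, 2, 0]  (obs o_2=3)
t=3: δ = [1.340e-05, 8.931e-06, 5.023e-06, 1.695e-05, 1.786e-05]  ψ = [4, 0, 4, 3, 0]  (obs o_3=3)
t=4: δ = [9.923e-07, 4.710e-07, 1.116e-06, 3.532e-07, 1.488e-06]  ψ = [4, 3, 4, 3, 0]  (obs o_4=1)
t=5: δ = [8.269e-08, 4.651e-08, 9.303e-08, 2.326e-08, 1.103e-07]  ψ = [4, 2, 4, 2, 0]  (obs o_5=1)
backtrack: best end state = 4; path = [1, 4, 0, 4, 0, 4]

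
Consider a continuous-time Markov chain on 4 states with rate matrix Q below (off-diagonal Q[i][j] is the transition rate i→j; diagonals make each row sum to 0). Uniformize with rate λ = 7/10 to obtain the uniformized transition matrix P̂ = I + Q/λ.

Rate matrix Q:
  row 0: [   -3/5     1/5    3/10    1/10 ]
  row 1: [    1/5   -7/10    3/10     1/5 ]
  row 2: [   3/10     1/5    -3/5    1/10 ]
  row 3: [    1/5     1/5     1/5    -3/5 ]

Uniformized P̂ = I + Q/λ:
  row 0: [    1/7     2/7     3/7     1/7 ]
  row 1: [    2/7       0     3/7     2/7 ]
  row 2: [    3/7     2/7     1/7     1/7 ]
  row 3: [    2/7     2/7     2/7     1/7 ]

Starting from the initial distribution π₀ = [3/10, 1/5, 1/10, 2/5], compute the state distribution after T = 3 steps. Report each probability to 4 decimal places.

π = [0.2869, 0.2227, 0.3160, 0.1743]

t=0: π = [0.3000, 0.2000, 0.1000, 0.4000]
t=1: π = [0.2571, 0.2286, 0.3429, 0.1714]
t=2: π = [0.2980, 0.2204, 0.3061, 0.1755]
t=3: π = [0.2869, 0.2227, 0.3160, 0.1743]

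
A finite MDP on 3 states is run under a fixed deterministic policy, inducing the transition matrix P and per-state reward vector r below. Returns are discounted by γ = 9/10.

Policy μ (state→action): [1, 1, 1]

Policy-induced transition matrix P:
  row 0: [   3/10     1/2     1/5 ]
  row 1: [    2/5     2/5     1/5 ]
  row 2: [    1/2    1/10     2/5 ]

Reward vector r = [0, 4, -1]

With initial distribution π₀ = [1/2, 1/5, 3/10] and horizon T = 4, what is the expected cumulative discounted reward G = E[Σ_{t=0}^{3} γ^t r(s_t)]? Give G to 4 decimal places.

t=0: π = [0.5000, 0.2000, 0.3000], E[r] = 0.5000, γ^t·E[r] = 0.500000, running G = 0.500000
t=1: π = [0.3800, 0.3600, 0.2600], E[r] = 1.1800, γ^t·E[r] = 1.062000, running G = 1.562000
t=2: π = [0.3880, 0.3600, 0.2520], E[r] = 1.1880, γ^t·E[r] = 0.962280, running G = 2.524280
t=3: π = [0.3864, 0.3632, 0.2504], E[r] = 1.2024, γ^t·E[r] = 0.876550, running G = 3.400830

G = 3.4008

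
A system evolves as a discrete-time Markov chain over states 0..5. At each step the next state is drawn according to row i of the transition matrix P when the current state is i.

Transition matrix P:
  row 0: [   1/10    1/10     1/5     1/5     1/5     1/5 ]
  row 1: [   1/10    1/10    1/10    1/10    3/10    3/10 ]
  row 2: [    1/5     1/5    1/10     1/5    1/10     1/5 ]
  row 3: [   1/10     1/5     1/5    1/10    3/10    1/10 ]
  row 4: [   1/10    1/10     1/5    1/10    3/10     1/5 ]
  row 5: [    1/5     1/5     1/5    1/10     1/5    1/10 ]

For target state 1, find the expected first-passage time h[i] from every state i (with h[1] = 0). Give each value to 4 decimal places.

First-step conditioning: h[1] = 0; for i ≠ 1, h[i] = 1 + Σ_k P[i][k]·h[k].
  h[0] = 1 + 1/10·h[0] + 1/5·h[2] + 1/5·h[3] + 1/5·h[4] + 1/5·h[5]
  h[2] = 1 + 1/5·h[0] + 1/10·h[2] + 1/5·h[3] + 1/10·h[4] + 1/5·h[5]
  h[3] = 1 + 1/10·h[0] + 1/5·h[2] + 1/10·h[3] + 3/10·h[4] + 1/10·h[5]
  h[4] = 1 + 1/10·h[0] + 1/5·h[2] + 1/10·h[3] + 3/10·h[4] + 1/5·h[5]
  h[5] = 1 + 1/5·h[0] + 1/5·h[2] + 1/10·h[3] + 1/5·h[4] + 1/10·h[5]
Solving the 5×5 linear system over states ≠ 1 gives exactly h = [24002/3593, 0, 21800/3593, 22022/3593, 24222/3593, 22000/3593] (h[1] = 0 is the target).

h = [6.6802, 0.0000, 6.0674, 6.1291, 6.7414, 6.1230]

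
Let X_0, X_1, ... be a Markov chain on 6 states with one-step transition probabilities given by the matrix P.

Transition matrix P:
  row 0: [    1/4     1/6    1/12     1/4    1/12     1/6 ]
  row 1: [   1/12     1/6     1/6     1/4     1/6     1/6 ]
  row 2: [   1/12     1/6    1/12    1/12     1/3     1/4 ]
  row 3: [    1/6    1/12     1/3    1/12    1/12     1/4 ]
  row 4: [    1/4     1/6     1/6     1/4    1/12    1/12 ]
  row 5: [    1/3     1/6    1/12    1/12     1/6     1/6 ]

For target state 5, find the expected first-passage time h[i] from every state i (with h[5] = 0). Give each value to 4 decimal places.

h = [5.4235, 5.4368, 5.1533, 4.9773, 5.8529, 0.0000]

First-step conditioning: h[5] = 0; for i ≠ 5, h[i] = 1 + Σ_k P[i][k]·h[k].
  h[0] = 1 + 1/4·h[0] + 1/6·h[1] + 1/12·h[2] + 1/4·h[3] + 1/12·h[4]
  h[1] = 1 + 1/12·h[0] + 1/6·h[1] + 1/6·h[2] + 1/4·h[3] + 1/6·h[4]
  h[2] = 1 + 1/12·h[0] + 1/6·h[1] + 1/12·h[2] + 1/12·h[3] + 1/3·h[4]
  h[3] = 1 + 1/6·h[0] + 1/12·h[1] + 1/3·h[2] + 1/12·h[3] + 1/12·h[4]
  h[4] = 1 + 1/4·h[0] + 1/6·h[1] + 1/6·h[2] + 1/4·h[3] + 1/12·h[4]
Solving the 5×5 linear system over states ≠ 5 gives exactly h = [147156/27133, 147516/27133, 139824/27133, 135048/27133, 158808/27133, 0] (h[5] = 0 is the target).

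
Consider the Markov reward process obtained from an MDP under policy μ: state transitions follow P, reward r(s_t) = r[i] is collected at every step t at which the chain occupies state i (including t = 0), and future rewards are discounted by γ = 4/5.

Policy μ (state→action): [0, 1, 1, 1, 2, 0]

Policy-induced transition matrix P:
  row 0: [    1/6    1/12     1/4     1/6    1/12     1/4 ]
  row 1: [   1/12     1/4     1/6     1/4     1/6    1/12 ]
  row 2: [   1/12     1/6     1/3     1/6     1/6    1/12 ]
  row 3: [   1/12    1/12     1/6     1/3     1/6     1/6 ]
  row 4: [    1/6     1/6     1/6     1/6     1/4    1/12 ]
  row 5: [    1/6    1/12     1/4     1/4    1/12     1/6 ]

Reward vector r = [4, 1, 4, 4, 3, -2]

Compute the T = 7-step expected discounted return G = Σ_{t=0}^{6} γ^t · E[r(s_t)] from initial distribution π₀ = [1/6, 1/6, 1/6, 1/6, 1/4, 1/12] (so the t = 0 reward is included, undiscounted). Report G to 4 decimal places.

G = 10.4846

t=0: π = [0.1667, 0.1667, 0.1667, 0.1667, 0.2500, 0.0833], E[r] = 2.7500, γ^t·E[r] = 2.750000, running G = 2.750000
t=1: π = [0.1250, 0.1458, 0.2153, 0.2153, 0.1667, 0.1319], E[r] = 2.6042, γ^t·E[r] = 2.083333, running G = 4.833333
t=2: π = [0.1186, 0.1395, 0.2240, 0.2257, 0.1591, 0.1331], E[r] = 2.6238, γ^t·E[r] = 1.679259, running G = 6.512593
t=3: π = [0.1176, 0.1385, 0.2250, 0.2270, 0.1590, 0.1330], E[r] = 2.6275, γ^t·E[r] = 1.345284, running G = 7.857877
t=4: π = [0.1175, 0.1384, 0.2250, 0.2271, 0.1590, 0.1329], E[r] = 2.6282, γ^t·E[r] = 1.076495, running G = 8.934372
t=5: π = [0.1175, 0.1384, 0.2250, 0.2271, 0.1591, 0.1329], E[r] = 2.6282, γ^t·E[r] = 0.861220, running G = 9.795592
t=6: π = [0.1175, 0.1384, 0.2250, 0.2271, 0.1591, 0.1329], E[r] = 2.6282, γ^t·E[r] = 0.688977, running G = 10.484569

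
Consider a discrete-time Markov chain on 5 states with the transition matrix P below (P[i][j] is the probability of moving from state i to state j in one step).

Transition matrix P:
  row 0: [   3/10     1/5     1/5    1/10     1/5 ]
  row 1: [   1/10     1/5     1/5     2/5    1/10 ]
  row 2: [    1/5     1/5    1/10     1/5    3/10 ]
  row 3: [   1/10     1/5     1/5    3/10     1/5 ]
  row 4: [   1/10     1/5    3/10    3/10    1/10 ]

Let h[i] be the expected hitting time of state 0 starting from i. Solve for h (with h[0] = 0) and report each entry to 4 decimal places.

h = [0.0000, 8.3519, 7.5800, 8.3449, 8.2754]

First-step conditioning: h[0] = 0; for i ≠ 0, h[i] = 1 + Σ_k P[i][k]·h[k].
  h[1] = 1 + 1/5·h[1] + 1/5·h[2] + 2/5·h[3] + 1/10·h[4]
  h[2] = 1 + 1/5·h[1] + 1/10·h[2] + 1/5·h[3] + 3/10·h[4]
  h[3] = 1 + 1/5·h[1] + 1/5·h[2] + 3/10·h[3] + 1/5·h[4]
  h[4] = 1 + 1/5·h[1] + 3/10·h[2] + 3/10·h[3] + 1/10·h[4]
Solving the 4×4 linear system over states ≠ 0 gives exactly h = [0, 6005/719, 5450/719, 6000/719, 5950/719] (h[0] = 0 is the target).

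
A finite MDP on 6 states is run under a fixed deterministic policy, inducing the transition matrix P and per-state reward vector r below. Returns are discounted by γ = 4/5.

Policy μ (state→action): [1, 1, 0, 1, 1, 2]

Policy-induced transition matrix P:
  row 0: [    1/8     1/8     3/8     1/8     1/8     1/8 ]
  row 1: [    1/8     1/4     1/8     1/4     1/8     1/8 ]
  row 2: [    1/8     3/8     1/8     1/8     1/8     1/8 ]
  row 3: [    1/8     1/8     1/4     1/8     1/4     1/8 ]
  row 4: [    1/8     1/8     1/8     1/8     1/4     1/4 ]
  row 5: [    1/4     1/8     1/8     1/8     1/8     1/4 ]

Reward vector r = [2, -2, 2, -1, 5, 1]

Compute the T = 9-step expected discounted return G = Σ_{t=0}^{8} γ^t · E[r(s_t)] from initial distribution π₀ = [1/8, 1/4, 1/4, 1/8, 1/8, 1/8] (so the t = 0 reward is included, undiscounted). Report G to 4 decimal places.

t=0: π = [0.1250, 0.2500, 0.2500, 0.1250, 0.1250, 0.1250], E[r] = 0.8750, γ^t·E[r] = 0.875000, running G = 0.875000
t=1: π = [0.1406, 0.2188, 0.1719, 0.1563, 0.1563, 0.1563], E[r] = 0.9688, γ^t·E[r] = 0.775000, running G = 1.650000
t=2: π = [0.1445, 0.1953, 0.1797, 0.1523, 0.1641, 0.1641], E[r] = 1.0898, γ^t·E[r] = 0.697500, running G = 2.347500
t=3: π = [0.1455, 0.1943, 0.1802, 0.1494, 0.1646, 0.1660], E[r] = 1.1021, γ^t·E[r] = 0.564250, running G = 2.911750
t=4: π = [0.1458, 0.1943, 0.1801, 0.1493, 0.1642, 0.1663], E[r] = 1.1012, γ^t·E[r] = 0.451050, running G = 3.362800
t=5: π = [0.1458, 0.1943, 0.1801, 0.1493, 0.1642, 0.1663], E[r] = 1.1012, γ^t·E[r] = 0.360828, running G = 3.723628
t=6: π = [0.1458, 0.1943, 0.1801, 0.1493, 0.1642, 0.1663], E[r] = 1.1011, γ^t·E[r] = 0.288654, running G = 4.012281
t=7: π = [0.1458, 0.1943, 0.1801, 0.1493, 0.1642, 0.1663], E[r] = 1.1011, γ^t·E[r] = 0.230919, running G = 4.243200
t=8: π = [0.1458, 0.1943, 0.1801, 0.1493, 0.1642, 0.1663], E[r] = 1.1011, γ^t·E[r] = 0.184735, running G = 4.427935

G = 4.4279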